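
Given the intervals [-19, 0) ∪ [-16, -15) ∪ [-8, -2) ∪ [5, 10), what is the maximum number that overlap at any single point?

At -16, 2 of the intervals are simultaneously active.
No point has more.

2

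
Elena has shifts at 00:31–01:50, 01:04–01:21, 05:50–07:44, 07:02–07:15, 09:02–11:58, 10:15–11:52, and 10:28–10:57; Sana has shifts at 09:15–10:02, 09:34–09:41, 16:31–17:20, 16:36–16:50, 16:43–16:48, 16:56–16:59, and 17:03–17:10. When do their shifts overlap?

Merge the first list: 00:31-01:50, 05:50-07:44, 09:02-11:58.
Merge the second list: 09:15-10:02, 16:31-17:20.
00:31-01:50 meets no B interval.
05:50-07:44 meets no B interval.
09:02-11:58 ∩ B → 09:15-10:02.

09:15-10:02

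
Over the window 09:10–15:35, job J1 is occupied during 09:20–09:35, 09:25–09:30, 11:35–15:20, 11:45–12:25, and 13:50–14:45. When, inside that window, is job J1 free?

09:10-09:20, 09:35-11:35, 15:20-15:35

After merging, the occupied span is 09:20-09:35, 11:35-15:20.
Complement within 09:10-15:35: 09:10-09:20, 09:35-11:35, 15:20-15:35.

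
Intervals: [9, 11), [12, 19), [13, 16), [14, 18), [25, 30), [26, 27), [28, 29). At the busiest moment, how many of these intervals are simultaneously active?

3

Walk the sorted start/end points keeping a running depth.
The depth first hits 3 at 14.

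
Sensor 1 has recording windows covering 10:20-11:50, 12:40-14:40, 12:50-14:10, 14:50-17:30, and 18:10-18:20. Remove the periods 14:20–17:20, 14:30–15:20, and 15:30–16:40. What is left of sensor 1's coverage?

First set merges to 10:20–11:50, 12:40–14:40, 14:50–17:30, 18:10–18:20.
Second set merges to 14:20–17:20.
10:20–11:50: nothing removed.
12:40–14:40 \ B = 12:40–14:20.
14:50–17:30 \ B = 17:20–17:30.
18:10–18:20: nothing removed.

10:20–11:50, 12:40–14:20, 17:20–17:30, 18:10–18:20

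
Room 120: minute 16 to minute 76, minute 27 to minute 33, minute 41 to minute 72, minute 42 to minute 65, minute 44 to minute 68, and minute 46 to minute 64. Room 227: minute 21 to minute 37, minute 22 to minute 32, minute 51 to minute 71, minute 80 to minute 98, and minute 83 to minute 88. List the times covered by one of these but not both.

minute 16 to minute 21, minute 37 to minute 51, minute 71 to minute 76, minute 80 to minute 98

A, merged: minute 16 to minute 76.
B, merged: minute 21 to minute 37, minute 51 to minute 71, minute 80 to minute 98.
Only in the first: minute 16 to minute 21, minute 37 to minute 51, minute 71 to minute 76.
Only in the second: minute 80 to minute 98.
Together these are the periods covered by exactly one.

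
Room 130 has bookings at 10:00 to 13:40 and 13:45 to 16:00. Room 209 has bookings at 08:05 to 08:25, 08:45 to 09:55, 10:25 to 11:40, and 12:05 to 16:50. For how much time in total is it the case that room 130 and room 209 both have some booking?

5 h 5 min

A ∩ B = 10:25–11:40, 12:05–13:40, 13:45–16:00.
Total: 1 h 15 min + 1 h 35 min + 2 h 15 min = 5 h 5 min.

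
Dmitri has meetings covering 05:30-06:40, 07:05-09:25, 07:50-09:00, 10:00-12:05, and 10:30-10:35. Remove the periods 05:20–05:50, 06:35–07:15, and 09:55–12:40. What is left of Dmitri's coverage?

05:50-06:35, 07:15-09:25

Merge the first list: 05:30-06:40, 07:05-09:25, 10:00-12:05.
05:30-06:40 \ B = 05:50-06:35.
07:05-09:25 \ B = 07:15-09:25.
10:00-12:05: entirely removed.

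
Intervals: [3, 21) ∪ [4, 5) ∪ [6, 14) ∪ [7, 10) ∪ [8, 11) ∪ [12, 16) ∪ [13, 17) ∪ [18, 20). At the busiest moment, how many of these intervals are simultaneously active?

4

Walk the sorted start/end points keeping a running depth.
The depth first hits 4 at 8.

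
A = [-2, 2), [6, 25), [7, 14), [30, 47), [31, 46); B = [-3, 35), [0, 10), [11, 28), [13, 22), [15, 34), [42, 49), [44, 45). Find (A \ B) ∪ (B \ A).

A, merged: [-2, 2), [6, 25), [30, 47).
B, merged: [-3, 35), [42, 49).
Only in the first: [35, 42).
Only in the second: [-3, -2), [2, 6), [25, 30), [47, 49).
Together these are the periods covered by exactly one.

[-3, -2) ∪ [2, 6) ∪ [25, 30) ∪ [35, 42) ∪ [47, 49)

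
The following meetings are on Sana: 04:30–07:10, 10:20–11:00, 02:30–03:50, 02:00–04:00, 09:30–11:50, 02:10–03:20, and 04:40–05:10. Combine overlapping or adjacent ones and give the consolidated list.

Sort by start: 02:00-04:00, 02:10-03:20, 02:30-03:50, 04:30-07:10, 04:40-05:10, 09:30-11:50, 10:20-11:00.
02:10-03:20 overlaps/touches 02:00-04:00 → extend to 02:00-04:00.
02:30-03:50 overlaps/touches 02:00-04:00 → extend to 02:00-04:00.
04:30-07:10 is disjoint → start new block.
04:40-05:10 overlaps/touches 04:30-07:10 → extend to 04:30-07:10.
09:30-11:50 is disjoint → start new block.
10:20-11:00 overlaps/touches 09:30-11:50 → extend to 09:30-11:50.

02:00-04:00, 04:30-07:10, 09:30-11:50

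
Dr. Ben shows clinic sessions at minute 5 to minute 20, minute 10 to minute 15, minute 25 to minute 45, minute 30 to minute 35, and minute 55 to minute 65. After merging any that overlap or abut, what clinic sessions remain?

minute 5 to minute 20, minute 25 to minute 45, minute 55 to minute 65

minute 10 to minute 15 overlaps/touches minute 5 to minute 20 → extend to minute 5 to minute 20.
minute 25 to minute 45 is disjoint → start new block.
minute 30 to minute 35 overlaps/touches minute 25 to minute 45 → extend to minute 25 to minute 45.
minute 55 to minute 65 is disjoint → start new block.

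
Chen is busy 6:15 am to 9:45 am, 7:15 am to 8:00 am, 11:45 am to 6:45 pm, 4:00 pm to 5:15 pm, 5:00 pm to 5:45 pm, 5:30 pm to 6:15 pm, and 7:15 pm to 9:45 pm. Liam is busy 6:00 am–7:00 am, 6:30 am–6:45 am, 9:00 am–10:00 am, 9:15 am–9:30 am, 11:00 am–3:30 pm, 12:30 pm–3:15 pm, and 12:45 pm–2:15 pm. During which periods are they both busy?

6:15 am–7:00 am, 9:00 am–9:45 am, 11:45 am–3:30 pm

First set merges to 6:15 am–9:45 am, 11:45 am–6:45 pm, 7:15 pm–9:45 pm.
Second set merges to 6:00 am–7:00 am, 9:00 am–10:00 am, 11:00 am–3:30 pm.
6:15 am–9:45 am overlaps B on 6:15 am–7:00 am, 9:00 am–9:45 am.
11:45 am–6:45 pm overlaps B on 11:45 am–3:30 pm.
7:15 pm–9:45 pm falls entirely outside B.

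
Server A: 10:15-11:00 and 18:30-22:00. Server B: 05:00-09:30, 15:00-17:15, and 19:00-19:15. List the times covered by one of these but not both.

A \ B = 10:15-11:00, 18:30-19:00, 19:15-22:00.
B \ A = 05:00-09:30, 15:00-17:15.
Union of the two gives the symmetric difference.

05:00-09:30, 10:15-11:00, 15:00-17:15, 18:30-19:00, 19:15-22:00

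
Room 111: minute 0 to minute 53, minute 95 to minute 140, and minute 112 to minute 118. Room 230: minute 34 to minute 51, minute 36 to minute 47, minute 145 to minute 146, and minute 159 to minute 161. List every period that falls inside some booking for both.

minute 34 to minute 51

A, merged: minute 0 to minute 53, minute 95 to minute 140.
B, merged: minute 34 to minute 51, minute 145 to minute 146, minute 159 to minute 161.
minute 0 to minute 53 ∩ B → minute 34 to minute 51.
minute 95 to minute 140 meets no B interval.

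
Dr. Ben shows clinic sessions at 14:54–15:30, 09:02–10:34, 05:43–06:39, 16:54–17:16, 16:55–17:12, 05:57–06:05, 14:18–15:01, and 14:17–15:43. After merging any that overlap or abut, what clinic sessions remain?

Sort by start: 05:43–06:39, 05:57–06:05, 09:02–10:34, 14:17–15:43, 14:18–15:01, 14:54–15:30, 16:54–17:16, 16:55–17:12.
05:57–06:05 overlaps/touches 05:43–06:39 → extend to 05:43–06:39.
09:02–10:34 is disjoint → start new block.
14:17–15:43 is disjoint → start new block.
14:18–15:01 overlaps/touches 14:17–15:43 → extend to 14:17–15:43.
14:54–15:30 overlaps/touches 14:17–15:43 → extend to 14:17–15:43.
16:54–17:16 is disjoint → start new block.
16:55–17:12 overlaps/touches 16:54–17:16 → extend to 16:54–17:16.

05:43–06:39, 09:02–10:34, 14:17–15:43, 16:54–17:16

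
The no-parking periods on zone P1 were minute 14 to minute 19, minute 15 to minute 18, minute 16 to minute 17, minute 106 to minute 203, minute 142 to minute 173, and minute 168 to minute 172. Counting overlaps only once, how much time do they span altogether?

Merged: minute 14 to minute 19, minute 106 to minute 203.
Lengths: 5 minutes + 97 minutes = 102 minutes.

102 minutes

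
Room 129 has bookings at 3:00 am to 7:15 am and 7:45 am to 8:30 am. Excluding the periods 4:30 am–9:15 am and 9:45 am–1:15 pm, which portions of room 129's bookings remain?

3:00 am–4:30 am

3:00 am–7:15 am \ B = 3:00 am–4:30 am.
7:45 am–8:30 am: entirely removed.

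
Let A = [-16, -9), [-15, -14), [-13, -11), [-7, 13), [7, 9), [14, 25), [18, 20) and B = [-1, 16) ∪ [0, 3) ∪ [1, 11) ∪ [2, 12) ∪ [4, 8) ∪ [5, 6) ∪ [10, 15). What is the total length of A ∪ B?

39

A, merged: [-16, -9), [-7, 13), [14, 25).
B, merged: [-1, 16).
A ∪ B = [-16, -9), [-7, 25).
Total: 7 + 32 = 39.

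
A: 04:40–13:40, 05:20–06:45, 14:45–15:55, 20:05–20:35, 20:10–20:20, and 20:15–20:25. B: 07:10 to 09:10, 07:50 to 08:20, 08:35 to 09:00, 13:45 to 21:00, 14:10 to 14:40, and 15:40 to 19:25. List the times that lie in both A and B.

07:10-09:10, 14:45-15:55, 20:05-20:35

Merge the first list: 04:40-13:40, 14:45-15:55, 20:05-20:35.
Merge the second list: 07:10-09:10, 13:45-21:00.
04:40-13:40 overlaps B on 07:10-09:10.
14:45-15:55 overlaps B on 14:45-15:55.
20:05-20:35 overlaps B on 20:05-20:35.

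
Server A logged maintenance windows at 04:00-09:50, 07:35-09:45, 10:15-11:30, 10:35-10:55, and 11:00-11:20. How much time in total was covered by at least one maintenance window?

Merged: 04:00–09:50, 10:15–11:30.
Lengths: 5 h 50 min + 1 h 15 min = 7 h 5 min.

7 h 5 min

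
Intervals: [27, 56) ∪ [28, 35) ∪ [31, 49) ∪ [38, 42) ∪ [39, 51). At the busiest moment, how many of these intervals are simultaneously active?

Walk the sorted start/end points keeping a running depth.
The depth first hits 4 at 39.

4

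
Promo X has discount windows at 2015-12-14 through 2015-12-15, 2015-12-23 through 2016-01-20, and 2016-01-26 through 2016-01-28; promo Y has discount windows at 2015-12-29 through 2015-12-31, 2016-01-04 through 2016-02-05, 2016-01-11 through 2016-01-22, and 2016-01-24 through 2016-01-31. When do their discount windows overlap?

2015-12-29 through 2015-12-31, 2016-01-04 through 2016-01-20, 2016-01-26 through 2016-01-28

B, merged: 2015-12-29 through 2015-12-31, 2016-01-04 through 2016-02-05.
2015-12-14 through 2015-12-15 falls entirely outside B.
2015-12-23 through 2016-01-20 overlaps B on 2015-12-29 through 2015-12-31, 2016-01-04 through 2016-01-20.
2016-01-26 through 2016-01-28 overlaps B on 2016-01-26 through 2016-01-28.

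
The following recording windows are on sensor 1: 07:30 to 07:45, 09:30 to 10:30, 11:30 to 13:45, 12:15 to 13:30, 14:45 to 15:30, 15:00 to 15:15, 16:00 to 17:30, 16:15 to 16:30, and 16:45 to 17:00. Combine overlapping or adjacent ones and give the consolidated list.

09:30–10:30 is disjoint → start new block.
11:30–13:45 is disjoint → start new block.
12:15–13:30 overlaps/touches 11:30–13:45 → extend to 11:30–13:45.
14:45–15:30 is disjoint → start new block.
15:00–15:15 overlaps/touches 14:45–15:30 → extend to 14:45–15:30.
16:00–17:30 is disjoint → start new block.
16:15–16:30 overlaps/touches 16:00–17:30 → extend to 16:00–17:30.
16:45–17:00 overlaps/touches 16:00–17:30 → extend to 16:00–17:30.

07:30–07:45, 09:30–10:30, 11:30–13:45, 14:45–15:30, 16:00–17:30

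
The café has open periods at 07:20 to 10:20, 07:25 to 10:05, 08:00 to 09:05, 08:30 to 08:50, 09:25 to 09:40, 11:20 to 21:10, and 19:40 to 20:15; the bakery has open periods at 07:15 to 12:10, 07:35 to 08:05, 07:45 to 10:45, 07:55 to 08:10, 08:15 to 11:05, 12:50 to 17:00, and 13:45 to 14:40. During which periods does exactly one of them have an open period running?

07:15-07:20, 10:20-11:20, 12:10-12:50, 17:00-21:10

First set merges to 07:20-10:20, 11:20-21:10.
Second set merges to 07:15-12:10, 12:50-17:00.
A \ B = 12:10-12:50, 17:00-21:10.
B \ A = 07:15-07:20, 10:20-11:20.
Union of the two gives the symmetric difference.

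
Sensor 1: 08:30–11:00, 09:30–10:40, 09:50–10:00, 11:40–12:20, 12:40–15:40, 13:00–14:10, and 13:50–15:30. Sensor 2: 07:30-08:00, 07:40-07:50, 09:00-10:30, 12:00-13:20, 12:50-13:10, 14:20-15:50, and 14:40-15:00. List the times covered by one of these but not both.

07:30-08:00, 08:30-09:00, 10:30-11:00, 11:40-12:00, 12:20-12:40, 13:20-14:20, 15:40-15:50

A, merged: 08:30-11:00, 11:40-12:20, 12:40-15:40.
B, merged: 07:30-08:00, 09:00-10:30, 12:00-13:20, 14:20-15:50.
A but not B: 08:30-09:00, 10:30-11:00, 11:40-12:00, 13:20-14:20.
B but not A: 07:30-08:00, 12:20-12:40, 15:40-15:50.
Combining gives A △ B.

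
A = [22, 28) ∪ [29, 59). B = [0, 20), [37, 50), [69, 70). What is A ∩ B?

[22, 28) falls entirely outside B.
[29, 59) overlaps B on [37, 50).

[37, 50)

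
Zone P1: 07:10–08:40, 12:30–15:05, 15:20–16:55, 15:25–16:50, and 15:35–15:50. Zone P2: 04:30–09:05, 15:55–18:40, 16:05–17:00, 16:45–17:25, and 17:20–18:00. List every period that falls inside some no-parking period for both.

A, merged: 07:10-08:40, 12:30-15:05, 15:20-16:55.
B, merged: 04:30-09:05, 15:55-18:40.
07:10-08:40 overlaps B on 07:10-08:40.
12:30-15:05 falls entirely outside B.
15:20-16:55 overlaps B on 15:55-16:55.

07:10-08:40, 15:55-16:55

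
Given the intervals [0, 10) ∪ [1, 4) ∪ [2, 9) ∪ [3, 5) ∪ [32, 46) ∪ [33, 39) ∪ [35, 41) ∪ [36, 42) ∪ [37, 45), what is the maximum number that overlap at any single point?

Sweep endpoints in order; track running count of active intervals.
Peak of 5 reached at 37.

5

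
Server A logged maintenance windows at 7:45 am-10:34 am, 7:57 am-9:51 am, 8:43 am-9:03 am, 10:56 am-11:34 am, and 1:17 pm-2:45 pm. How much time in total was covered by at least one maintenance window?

4 h 55 min

Merged: 7:45 am-10:34 am, 10:56 am-11:34 am, 1:17 pm-2:45 pm.
Lengths: 2 h 49 min + 38 min + 1 h 28 min = 4 h 55 min.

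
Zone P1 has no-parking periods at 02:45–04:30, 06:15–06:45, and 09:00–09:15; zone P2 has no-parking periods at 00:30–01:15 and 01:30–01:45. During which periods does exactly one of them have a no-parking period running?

Only in the first: 02:45–04:30, 06:15–06:45, 09:00–09:15.
Only in the second: 00:30–01:15, 01:30–01:45.
Together these are the periods covered by exactly one.

00:30–01:15, 01:30–01:45, 02:45–04:30, 06:15–06:45, 09:00–09:15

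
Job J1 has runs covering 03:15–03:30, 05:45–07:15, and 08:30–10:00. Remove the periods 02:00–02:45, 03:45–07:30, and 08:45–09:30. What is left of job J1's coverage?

03:15–03:30, 08:30–08:45, 09:30–10:00

03:15–03:30 is untouched.
05:45–07:15 lies entirely inside B → drops out.
08:30–10:00 with B removed leaves 08:30–08:45, 09:30–10:00.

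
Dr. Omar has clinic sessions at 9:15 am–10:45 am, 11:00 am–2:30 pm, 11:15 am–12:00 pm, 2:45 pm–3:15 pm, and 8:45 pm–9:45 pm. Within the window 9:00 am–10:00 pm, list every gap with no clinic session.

The merged coverage is 9:15 am–10:45 am, 11:00 am–2:30 pm, 2:45 pm–3:15 pm, 8:45 pm–9:45 pm.
Uncovered inside 9:00 am–10:00 pm: 9:00 am–9:15 am, 10:45 am–11:00 am, 2:30 pm–2:45 pm, 3:15 pm–8:45 pm, 9:45 pm–10:00 pm.

9:00 am–9:15 am, 10:45 am–11:00 am, 2:30 pm–2:45 pm, 3:15 pm–8:45 pm, 9:45 pm–10:00 pm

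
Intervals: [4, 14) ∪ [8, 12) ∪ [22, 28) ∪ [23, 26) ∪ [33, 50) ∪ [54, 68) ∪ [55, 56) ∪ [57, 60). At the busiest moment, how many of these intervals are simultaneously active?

2

Walk the sorted start/end points keeping a running depth.
The depth first hits 2 at 8.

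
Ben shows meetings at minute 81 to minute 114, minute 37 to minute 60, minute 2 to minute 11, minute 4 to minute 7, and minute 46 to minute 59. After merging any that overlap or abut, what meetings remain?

Sort by start: minute 2 to minute 11, minute 4 to minute 7, minute 37 to minute 60, minute 46 to minute 59, minute 81 to minute 114.
minute 4 to minute 7 overlaps/touches minute 2 to minute 11 → extend to minute 2 to minute 11.
minute 37 to minute 60 is disjoint → start new block.
minute 46 to minute 59 overlaps/touches minute 37 to minute 60 → extend to minute 37 to minute 60.
minute 81 to minute 114 is disjoint → start new block.

minute 2 to minute 11, minute 37 to minute 60, minute 81 to minute 114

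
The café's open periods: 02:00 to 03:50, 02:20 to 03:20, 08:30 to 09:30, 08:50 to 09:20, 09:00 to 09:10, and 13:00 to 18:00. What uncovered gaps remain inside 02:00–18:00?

The merged coverage is 02:00–03:50, 08:30–09:30, 13:00–18:00.
Uncovered inside 02:00–18:00: 03:50–08:30, 09:30–13:00.

03:50–08:30, 09:30–13:00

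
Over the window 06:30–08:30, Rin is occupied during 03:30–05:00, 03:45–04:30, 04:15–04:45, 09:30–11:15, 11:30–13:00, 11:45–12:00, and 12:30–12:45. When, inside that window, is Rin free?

After merging, the occupied span is 03:30–05:00, 09:30–11:15, 11:30–13:00.
Complement within 06:30–08:30: 06:30–08:30.

06:30–08:30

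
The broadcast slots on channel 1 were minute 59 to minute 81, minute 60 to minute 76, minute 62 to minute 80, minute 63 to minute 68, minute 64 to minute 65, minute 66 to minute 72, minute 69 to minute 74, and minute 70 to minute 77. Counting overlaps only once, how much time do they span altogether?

Merged: minute 59 to minute 81.
Length: 22 minutes.

22 minutes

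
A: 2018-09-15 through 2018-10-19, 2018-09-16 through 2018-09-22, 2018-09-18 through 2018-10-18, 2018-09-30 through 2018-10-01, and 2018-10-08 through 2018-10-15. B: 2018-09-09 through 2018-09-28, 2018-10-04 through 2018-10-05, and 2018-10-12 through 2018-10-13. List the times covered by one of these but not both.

2018-09-09 through 2018-09-14, 2018-09-29 through 2018-10-03, 2018-10-06 through 2018-10-11, 2018-10-14 through 2018-10-19

First set merges to 2018-09-15 through 2018-10-19.
A but not B: 2018-09-29 through 2018-10-03, 2018-10-06 through 2018-10-11, 2018-10-14 through 2018-10-19.
B but not A: 2018-09-09 through 2018-09-14.
Combining gives A △ B.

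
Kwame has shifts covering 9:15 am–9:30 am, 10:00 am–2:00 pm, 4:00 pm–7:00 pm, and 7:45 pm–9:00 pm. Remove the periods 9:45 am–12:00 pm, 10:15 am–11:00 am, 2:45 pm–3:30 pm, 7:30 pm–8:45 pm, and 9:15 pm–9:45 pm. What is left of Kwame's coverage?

B, merged: 9:45 am–12:00 pm, 2:45 pm–3:30 pm, 7:30 pm–8:45 pm, 9:15 pm–9:45 pm.
9:15 am–9:30 am: nothing removed.
10:00 am–2:00 pm \ B = 12:00 pm–2:00 pm.
4:00 pm–7:00 pm: nothing removed.
7:45 pm–9:00 pm \ B = 8:45 pm–9:00 pm.

9:15 am–9:30 am, 12:00 pm–2:00 pm, 4:00 pm–7:00 pm, 8:45 pm–9:00 pm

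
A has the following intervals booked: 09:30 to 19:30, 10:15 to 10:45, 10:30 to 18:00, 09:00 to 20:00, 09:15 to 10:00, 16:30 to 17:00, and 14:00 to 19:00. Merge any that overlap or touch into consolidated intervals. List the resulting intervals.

Sort by start: 09:00–20:00, 09:15–10:00, 09:30–19:30, 10:15–10:45, 10:30–18:00, 14:00–19:00, 16:30–17:00.
09:15–10:00 overlaps/touches 09:00–20:00 → extend to 09:00–20:00.
09:30–19:30 overlaps/touches 09:00–20:00 → extend to 09:00–20:00.
10:15–10:45 overlaps/touches 09:00–20:00 → extend to 09:00–20:00.
10:30–18:00 overlaps/touches 09:00–20:00 → extend to 09:00–20:00.
14:00–19:00 overlaps/touches 09:00–20:00 → extend to 09:00–20:00.
16:30–17:00 overlaps/touches 09:00–20:00 → extend to 09:00–20:00.

09:00–20:00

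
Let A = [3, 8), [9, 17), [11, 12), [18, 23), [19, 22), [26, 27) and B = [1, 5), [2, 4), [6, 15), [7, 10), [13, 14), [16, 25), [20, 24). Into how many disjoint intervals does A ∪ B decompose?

First set merges to [3, 8), [9, 17), [18, 23), [26, 27).
Second set merges to [1, 5), [6, 15), [16, 25).
A ∪ B = [1, 25), [26, 27).
That is 2 disjoint pieces.

2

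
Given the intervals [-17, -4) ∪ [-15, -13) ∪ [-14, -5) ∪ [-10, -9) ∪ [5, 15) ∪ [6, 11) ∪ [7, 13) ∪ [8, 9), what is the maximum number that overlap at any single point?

Sweep endpoints in order; track running count of active intervals.
Peak of 4 reached at 8.

4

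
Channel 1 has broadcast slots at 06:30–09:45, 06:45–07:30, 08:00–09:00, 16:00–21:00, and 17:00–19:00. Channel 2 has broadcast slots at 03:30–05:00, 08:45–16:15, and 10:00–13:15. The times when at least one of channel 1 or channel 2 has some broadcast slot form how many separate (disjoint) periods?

First set merges to 06:30–09:45, 16:00–21:00.
Second set merges to 03:30–05:00, 08:45–16:15.
A ∪ B = 03:30–05:00, 06:30–21:00.
That is 2 disjoint pieces.

2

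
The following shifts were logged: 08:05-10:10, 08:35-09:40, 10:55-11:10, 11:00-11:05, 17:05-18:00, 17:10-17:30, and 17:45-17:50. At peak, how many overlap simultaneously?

2

At 08:35, 2 of the intervals are simultaneously active.
No point has more.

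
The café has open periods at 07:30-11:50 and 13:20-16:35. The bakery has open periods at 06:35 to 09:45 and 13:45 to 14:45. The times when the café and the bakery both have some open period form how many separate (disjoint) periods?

A ∩ B = 07:30-09:45, 13:45-14:45.
That is 2 disjoint pieces.

2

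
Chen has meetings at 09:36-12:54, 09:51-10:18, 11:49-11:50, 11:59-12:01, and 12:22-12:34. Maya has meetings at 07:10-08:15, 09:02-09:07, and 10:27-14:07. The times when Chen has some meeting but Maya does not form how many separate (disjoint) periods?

1

A, merged: 09:36-12:54.
A \ B = 09:36-10:27.
That is 1 disjoint piece.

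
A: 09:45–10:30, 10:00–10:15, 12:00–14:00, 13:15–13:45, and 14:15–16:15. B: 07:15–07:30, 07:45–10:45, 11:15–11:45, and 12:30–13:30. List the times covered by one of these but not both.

07:15-07:30, 07:45-09:45, 10:30-10:45, 11:15-11:45, 12:00-12:30, 13:30-14:00, 14:15-16:15

First set merges to 09:45-10:30, 12:00-14:00, 14:15-16:15.
A \ B = 12:00-12:30, 13:30-14:00, 14:15-16:15.
B \ A = 07:15-07:30, 07:45-09:45, 10:30-10:45, 11:15-11:45.
Union of the two gives the symmetric difference.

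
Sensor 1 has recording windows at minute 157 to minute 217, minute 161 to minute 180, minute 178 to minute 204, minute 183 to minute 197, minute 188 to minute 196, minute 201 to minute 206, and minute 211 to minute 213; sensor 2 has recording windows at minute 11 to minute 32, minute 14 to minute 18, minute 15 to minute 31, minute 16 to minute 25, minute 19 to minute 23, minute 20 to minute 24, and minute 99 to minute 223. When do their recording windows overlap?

minute 157 to minute 217

A, merged: minute 157 to minute 217.
B, merged: minute 11 to minute 32, minute 99 to minute 223.
minute 157 to minute 217 ∩ B → minute 157 to minute 217.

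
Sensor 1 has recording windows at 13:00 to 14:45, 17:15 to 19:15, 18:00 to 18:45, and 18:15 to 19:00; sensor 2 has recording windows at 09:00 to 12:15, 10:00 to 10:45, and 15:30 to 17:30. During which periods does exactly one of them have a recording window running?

Merge the first list: 13:00–14:45, 17:15–19:15.
Merge the second list: 09:00–12:15, 15:30–17:30.
A \ B = 13:00–14:45, 17:30–19:15.
B \ A = 09:00–12:15, 15:30–17:15.
Union of the two gives the symmetric difference.

09:00–12:15, 13:00–14:45, 15:30–17:15, 17:30–19:15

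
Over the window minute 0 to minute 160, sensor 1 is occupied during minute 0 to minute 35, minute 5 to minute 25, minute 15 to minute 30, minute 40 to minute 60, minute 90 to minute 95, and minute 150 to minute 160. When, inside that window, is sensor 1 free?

minute 35 to minute 40, minute 60 to minute 90, minute 95 to minute 150

The merged coverage is minute 0 to minute 35, minute 40 to minute 60, minute 90 to minute 95, minute 150 to minute 160.
Gaps within minute 0 to minute 160: minute 35 to minute 40, minute 60 to minute 90, minute 95 to minute 150.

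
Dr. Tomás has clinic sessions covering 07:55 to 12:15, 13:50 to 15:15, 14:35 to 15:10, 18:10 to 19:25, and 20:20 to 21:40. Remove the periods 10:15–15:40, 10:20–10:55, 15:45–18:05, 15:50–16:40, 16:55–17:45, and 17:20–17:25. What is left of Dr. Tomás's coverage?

A, merged: 07:55–12:15, 13:50–15:15, 18:10–19:25, 20:20–21:40.
B, merged: 10:15–15:40, 15:45–18:05.
07:55–12:15 with B removed leaves 07:55–10:15.
13:50–15:15 lies entirely inside B → drops out.
18:10–19:25 is untouched.
20:20–21:40 is untouched.

07:55–10:15, 18:10–19:25, 20:20–21:40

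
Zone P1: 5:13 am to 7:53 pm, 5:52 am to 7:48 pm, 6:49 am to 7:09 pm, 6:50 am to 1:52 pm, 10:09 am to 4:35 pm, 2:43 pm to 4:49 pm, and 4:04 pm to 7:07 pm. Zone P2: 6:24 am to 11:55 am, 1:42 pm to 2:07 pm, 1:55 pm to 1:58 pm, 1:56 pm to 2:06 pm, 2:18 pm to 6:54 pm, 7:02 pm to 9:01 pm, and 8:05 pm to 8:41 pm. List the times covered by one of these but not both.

First set merges to 5:13 am–7:53 pm.
Second set merges to 6:24 am–11:55 am, 1:42 pm–2:07 pm, 2:18 pm–6:54 pm, 7:02 pm–9:01 pm.
A but not B: 5:13 am–6:24 am, 11:55 am–1:42 pm, 2:07 pm–2:18 pm, 6:54 pm–7:02 pm.
B but not A: 7:53 pm–9:01 pm.
Combining gives A △ B.

5:13 am–6:24 am, 11:55 am–1:42 pm, 2:07 pm–2:18 pm, 6:54 pm–7:02 pm, 7:53 pm–9:01 pm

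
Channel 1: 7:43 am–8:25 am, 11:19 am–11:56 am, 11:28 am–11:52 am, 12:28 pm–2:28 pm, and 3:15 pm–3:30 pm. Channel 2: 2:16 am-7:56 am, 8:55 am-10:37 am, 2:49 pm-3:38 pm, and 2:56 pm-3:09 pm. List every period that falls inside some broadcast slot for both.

7:43 am-7:56 am, 3:15 pm-3:30 pm

Merge the first list: 7:43 am-8:25 am, 11:19 am-11:56 am, 12:28 pm-2:28 pm, 3:15 pm-3:30 pm.
Merge the second list: 2:16 am-7:56 am, 8:55 am-10:37 am, 2:49 pm-3:38 pm.
7:43 am-8:25 am overlaps B on 7:43 am-7:56 am.
11:19 am-11:56 am falls entirely outside B.
12:28 pm-2:28 pm falls entirely outside B.
3:15 pm-3:30 pm overlaps B on 3:15 pm-3:30 pm.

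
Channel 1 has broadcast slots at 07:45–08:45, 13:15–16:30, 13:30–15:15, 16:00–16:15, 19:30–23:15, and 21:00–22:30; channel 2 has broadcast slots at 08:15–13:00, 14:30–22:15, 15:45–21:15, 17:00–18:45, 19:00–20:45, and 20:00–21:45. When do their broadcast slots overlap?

Merge the first list: 07:45-08:45, 13:15-16:30, 19:30-23:15.
Merge the second list: 08:15-13:00, 14:30-22:15.
07:45-08:45 overlaps B on 08:15-08:45.
13:15-16:30 overlaps B on 14:30-16:30.
19:30-23:15 overlaps B on 19:30-22:15.

08:15-08:45, 14:30-16:30, 19:30-22:15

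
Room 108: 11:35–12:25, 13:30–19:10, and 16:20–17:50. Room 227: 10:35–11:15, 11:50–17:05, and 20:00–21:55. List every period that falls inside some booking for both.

A, merged: 11:35–12:25, 13:30–19:10.
11:35–12:25 ∩ B → 11:50–12:25.
13:30–19:10 ∩ B → 13:30–17:05.

11:50–12:25, 13:30–17:05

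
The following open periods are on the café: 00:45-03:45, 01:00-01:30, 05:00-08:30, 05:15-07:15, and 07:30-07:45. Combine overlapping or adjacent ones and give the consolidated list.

00:45-03:45, 05:00-08:30

01:00-01:30 overlaps/touches 00:45-03:45 → extend to 00:45-03:45.
05:00-08:30 is disjoint → start new block.
05:15-07:15 overlaps/touches 05:00-08:30 → extend to 05:00-08:30.
07:30-07:45 overlaps/touches 05:00-08:30 → extend to 05:00-08:30.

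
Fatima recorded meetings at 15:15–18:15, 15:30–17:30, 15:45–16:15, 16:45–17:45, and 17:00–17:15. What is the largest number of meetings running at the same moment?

4

Walk the sorted start/end points keeping a running depth.
The depth first hits 4 at 17:00.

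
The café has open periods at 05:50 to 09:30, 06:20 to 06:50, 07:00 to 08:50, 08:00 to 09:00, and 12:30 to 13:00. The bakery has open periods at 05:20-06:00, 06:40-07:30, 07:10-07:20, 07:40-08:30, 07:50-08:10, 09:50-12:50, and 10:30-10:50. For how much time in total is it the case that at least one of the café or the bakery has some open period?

First set merges to 05:50–09:30, 12:30–13:00.
Second set merges to 05:20–06:00, 06:40–07:30, 07:40–08:30, 09:50–12:50.
A ∪ B = 05:20–09:30, 09:50–13:00.
Total: 4 h 10 min + 3 h 10 min = 7 h 20 min.

7 h 20 min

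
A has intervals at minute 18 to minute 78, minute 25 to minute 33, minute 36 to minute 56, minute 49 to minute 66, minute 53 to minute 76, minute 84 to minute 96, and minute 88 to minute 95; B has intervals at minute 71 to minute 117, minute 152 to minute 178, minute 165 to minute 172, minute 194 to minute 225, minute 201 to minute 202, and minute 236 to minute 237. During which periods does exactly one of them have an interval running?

minute 18 to minute 71, minute 78 to minute 84, minute 96 to minute 117, minute 152 to minute 178, minute 194 to minute 225, minute 236 to minute 237

First set merges to minute 18 to minute 78, minute 84 to minute 96.
Second set merges to minute 71 to minute 117, minute 152 to minute 178, minute 194 to minute 225, minute 236 to minute 237.
A \ B = minute 18 to minute 71.
B \ A = minute 78 to minute 84, minute 96 to minute 117, minute 152 to minute 178, minute 194 to minute 225, minute 236 to minute 237.
Union of the two gives the symmetric difference.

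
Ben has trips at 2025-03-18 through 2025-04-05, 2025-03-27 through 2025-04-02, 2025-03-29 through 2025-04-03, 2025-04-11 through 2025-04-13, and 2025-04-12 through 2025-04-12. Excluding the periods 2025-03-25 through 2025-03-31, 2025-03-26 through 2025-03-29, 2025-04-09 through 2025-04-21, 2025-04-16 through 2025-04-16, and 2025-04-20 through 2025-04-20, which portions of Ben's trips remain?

First set merges to 2025-03-18 through 2025-04-05, 2025-04-11 through 2025-04-13.
Second set merges to 2025-03-25 through 2025-03-31, 2025-04-09 through 2025-04-21.
2025-03-18 through 2025-04-05 with B removed leaves 2025-03-18 through 2025-03-24, 2025-04-01 through 2025-04-05.
2025-04-11 through 2025-04-13 lies entirely inside B → drops out.

2025-03-18 through 2025-03-24, 2025-04-01 through 2025-04-05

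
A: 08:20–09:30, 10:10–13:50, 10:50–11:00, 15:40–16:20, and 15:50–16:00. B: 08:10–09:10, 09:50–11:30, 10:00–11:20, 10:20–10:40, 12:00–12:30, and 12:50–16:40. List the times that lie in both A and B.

08:20-09:10, 10:10-11:30, 12:00-12:30, 12:50-13:50, 15:40-16:20

Merge the first list: 08:20-09:30, 10:10-13:50, 15:40-16:20.
Merge the second list: 08:10-09:10, 09:50-11:30, 12:00-12:30, 12:50-16:40.
08:20-09:30 overlaps B on 08:20-09:10.
10:10-13:50 overlaps B on 10:10-11:30, 12:00-12:30, 12:50-13:50.
15:40-16:20 overlaps B on 15:40-16:20.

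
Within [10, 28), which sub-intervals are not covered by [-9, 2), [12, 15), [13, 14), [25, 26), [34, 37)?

The merged coverage is [-9, 2), [12, 15), [25, 26), [34, 37).
Gaps within [10, 28): [10, 12), [15, 25), [26, 28).

[10, 12) ∪ [15, 25) ∪ [26, 28)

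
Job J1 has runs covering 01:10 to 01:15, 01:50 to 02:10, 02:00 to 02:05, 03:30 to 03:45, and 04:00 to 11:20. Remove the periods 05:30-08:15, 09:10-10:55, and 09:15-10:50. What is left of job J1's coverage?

01:10–01:15, 01:50–02:10, 03:30–03:45, 04:00–05:30, 08:15–09:10, 10:55–11:20

First set merges to 01:10–01:15, 01:50–02:10, 03:30–03:45, 04:00–11:20.
Second set merges to 05:30–08:15, 09:10–10:55.
01:10–01:15: no B overlap → unchanged.
01:50–02:10: no B overlap → unchanged.
03:30–03:45: no B overlap → unchanged.
04:00–11:20 minus B → 04:00–05:30, 08:15–09:10, 10:55–11:20.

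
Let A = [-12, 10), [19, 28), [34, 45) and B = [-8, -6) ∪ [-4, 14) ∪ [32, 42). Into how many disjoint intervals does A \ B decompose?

A \ B = [-12, -8), [-6, -4), [19, 28), [42, 45).
That is 4 disjoint pieces.

4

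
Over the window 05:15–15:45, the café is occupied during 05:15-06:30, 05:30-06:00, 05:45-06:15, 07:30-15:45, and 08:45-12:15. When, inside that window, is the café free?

After merging, the occupied span is 05:15-06:30, 07:30-15:45.
Complement within 05:15-15:45: 06:30-07:30.

06:30-07:30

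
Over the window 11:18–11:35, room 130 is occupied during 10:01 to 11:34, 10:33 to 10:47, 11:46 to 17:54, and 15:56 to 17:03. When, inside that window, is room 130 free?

After merging, the occupied span is 10:01–11:34, 11:46–17:54.
Uncovered inside 11:18–11:35: 11:34–11:35.

11:34–11:35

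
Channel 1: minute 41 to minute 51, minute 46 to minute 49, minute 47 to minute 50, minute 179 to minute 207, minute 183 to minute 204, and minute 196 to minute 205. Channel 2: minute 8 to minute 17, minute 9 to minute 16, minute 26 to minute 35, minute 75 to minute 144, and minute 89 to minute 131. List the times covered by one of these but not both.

First set merges to minute 41 to minute 51, minute 179 to minute 207.
Second set merges to minute 8 to minute 17, minute 26 to minute 35, minute 75 to minute 144.
A but not B: minute 41 to minute 51, minute 179 to minute 207.
B but not A: minute 8 to minute 17, minute 26 to minute 35, minute 75 to minute 144.
Combining gives A △ B.

minute 8 to minute 17, minute 26 to minute 35, minute 41 to minute 51, minute 75 to minute 144, minute 179 to minute 207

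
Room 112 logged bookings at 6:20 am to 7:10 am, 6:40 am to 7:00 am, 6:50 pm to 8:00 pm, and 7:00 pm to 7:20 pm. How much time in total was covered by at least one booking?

Merged: 6:20 am–7:10 am, 6:50 pm–8:00 pm.
Lengths: 50 min + 1 h 10 min = 2 h.

2 h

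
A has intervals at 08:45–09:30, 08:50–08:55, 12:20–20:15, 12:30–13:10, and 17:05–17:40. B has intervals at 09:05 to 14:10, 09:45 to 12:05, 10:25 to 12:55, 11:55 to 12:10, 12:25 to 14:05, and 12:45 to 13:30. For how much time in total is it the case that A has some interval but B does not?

6 h 25 min

First set merges to 08:45–09:30, 12:20–20:15.
Second set merges to 09:05–14:10.
A \ B = 08:45–09:05, 14:10–20:15.
Total: 20 min + 6 h 5 min = 6 h 25 min.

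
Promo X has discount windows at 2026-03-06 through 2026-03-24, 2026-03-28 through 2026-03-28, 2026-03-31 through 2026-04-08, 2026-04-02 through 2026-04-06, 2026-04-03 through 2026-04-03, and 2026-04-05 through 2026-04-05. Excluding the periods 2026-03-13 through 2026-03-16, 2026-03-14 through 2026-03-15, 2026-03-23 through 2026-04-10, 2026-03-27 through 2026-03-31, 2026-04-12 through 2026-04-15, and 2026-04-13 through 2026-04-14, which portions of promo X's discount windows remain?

2026-03-06 through 2026-03-12, 2026-03-17 through 2026-03-22

A, merged: 2026-03-06 through 2026-03-24, 2026-03-28 through 2026-03-28, 2026-03-31 through 2026-04-08.
B, merged: 2026-03-13 through 2026-03-16, 2026-03-23 through 2026-04-10, 2026-04-12 through 2026-04-15.
2026-03-06 through 2026-03-24 with B removed leaves 2026-03-06 through 2026-03-12, 2026-03-17 through 2026-03-22.
2026-03-28 through 2026-03-28 lies entirely inside B → drops out.
2026-03-31 through 2026-04-08 lies entirely inside B → drops out.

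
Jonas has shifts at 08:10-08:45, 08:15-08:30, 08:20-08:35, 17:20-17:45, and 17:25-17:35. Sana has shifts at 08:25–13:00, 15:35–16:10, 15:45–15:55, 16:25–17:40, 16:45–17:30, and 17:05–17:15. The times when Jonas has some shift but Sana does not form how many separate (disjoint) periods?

A, merged: 08:10–08:45, 17:20–17:45.
B, merged: 08:25–13:00, 15:35–16:10, 16:25–17:40.
A \ B = 08:10–08:25, 17:40–17:45.
That is 2 disjoint pieces.

2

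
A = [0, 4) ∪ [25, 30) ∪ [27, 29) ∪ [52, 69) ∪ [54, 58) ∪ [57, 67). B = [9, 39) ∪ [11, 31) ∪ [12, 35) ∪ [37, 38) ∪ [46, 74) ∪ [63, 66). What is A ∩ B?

[25, 30) ∪ [52, 69)

Merge the first list: [0, 4), [25, 30), [52, 69).
Merge the second list: [9, 39), [46, 74).
[0, 4) falls entirely outside B.
[25, 30) overlaps B on [25, 30).
[52, 69) overlaps B on [52, 69).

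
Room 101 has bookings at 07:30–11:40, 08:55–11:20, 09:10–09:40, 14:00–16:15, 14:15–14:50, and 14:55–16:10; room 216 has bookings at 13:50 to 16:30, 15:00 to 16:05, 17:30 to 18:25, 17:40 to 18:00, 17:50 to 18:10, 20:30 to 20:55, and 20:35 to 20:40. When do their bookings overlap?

14:00–16:15

A, merged: 07:30–11:40, 14:00–16:15.
B, merged: 13:50–16:30, 17:30–18:25, 20:30–20:55.
07:30–11:40: no overlap with the second set.
14:00–16:15 meets the second set on 14:00–16:15.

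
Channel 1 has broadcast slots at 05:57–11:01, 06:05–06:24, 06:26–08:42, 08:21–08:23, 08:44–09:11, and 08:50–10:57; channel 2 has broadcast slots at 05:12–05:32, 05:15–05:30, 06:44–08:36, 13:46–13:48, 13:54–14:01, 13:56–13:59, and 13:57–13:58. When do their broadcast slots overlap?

06:44-08:36

First set merges to 05:57-11:01.
Second set merges to 05:12-05:32, 06:44-08:36, 13:46-13:48, 13:54-14:01.
05:57-11:01 meets the second set on 06:44-08:36.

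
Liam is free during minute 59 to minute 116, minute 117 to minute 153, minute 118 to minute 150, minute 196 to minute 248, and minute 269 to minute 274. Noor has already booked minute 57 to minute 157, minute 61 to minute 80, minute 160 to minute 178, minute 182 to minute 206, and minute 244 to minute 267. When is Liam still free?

minute 206 to minute 244, minute 269 to minute 274

First set merges to minute 59 to minute 116, minute 117 to minute 153, minute 196 to minute 248, minute 269 to minute 274.
Second set merges to minute 57 to minute 157, minute 160 to minute 178, minute 182 to minute 206, minute 244 to minute 267.
minute 59 to minute 116 lies entirely inside B → drops out.
minute 117 to minute 153 lies entirely inside B → drops out.
minute 196 to minute 248 with B removed leaves minute 206 to minute 244.
minute 269 to minute 274 is untouched.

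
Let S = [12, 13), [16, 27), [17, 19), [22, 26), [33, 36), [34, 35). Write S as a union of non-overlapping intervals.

[12, 13) ∪ [16, 27) ∪ [33, 36)

[16, 27) is disjoint → start new block.
[17, 19) overlaps/touches [16, 27) → extend to [16, 27).
[22, 26) overlaps/touches [16, 27) → extend to [16, 27).
[33, 36) is disjoint → start new block.
[34, 35) overlaps/touches [33, 36) → extend to [33, 36).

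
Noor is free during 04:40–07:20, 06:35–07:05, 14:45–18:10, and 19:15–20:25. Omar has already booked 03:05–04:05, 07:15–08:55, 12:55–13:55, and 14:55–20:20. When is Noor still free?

04:40-07:15, 14:45-14:55, 20:20-20:25

First set merges to 04:40-07:20, 14:45-18:10, 19:15-20:25.
04:40-07:20 with B removed leaves 04:40-07:15.
14:45-18:10 with B removed leaves 14:45-14:55.
19:15-20:25 with B removed leaves 20:20-20:25.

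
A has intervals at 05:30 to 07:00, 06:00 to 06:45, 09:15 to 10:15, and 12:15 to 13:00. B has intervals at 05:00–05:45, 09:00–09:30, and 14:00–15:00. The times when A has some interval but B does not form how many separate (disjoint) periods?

3

Merge the first list: 05:30-07:00, 09:15-10:15, 12:15-13:00.
A \ B = 05:45-07:00, 09:30-10:15, 12:15-13:00.
That is 3 disjoint pieces.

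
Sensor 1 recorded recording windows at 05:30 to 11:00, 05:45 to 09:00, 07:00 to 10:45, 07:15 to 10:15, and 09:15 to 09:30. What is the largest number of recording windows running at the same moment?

4

At 07:15, 4 of the intervals are simultaneously active.
No point has more.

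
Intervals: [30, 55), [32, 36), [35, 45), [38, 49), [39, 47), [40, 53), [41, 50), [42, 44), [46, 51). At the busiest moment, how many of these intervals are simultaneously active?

7

Walk the sorted start/end points keeping a running depth.
The depth first hits 7 at 42.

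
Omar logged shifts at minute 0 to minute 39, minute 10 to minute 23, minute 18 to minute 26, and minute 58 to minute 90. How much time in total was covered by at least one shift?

Merged: minute 0 to minute 39, minute 58 to minute 90.
Lengths: 39 minutes + 32 minutes = 71 minutes.

71 minutes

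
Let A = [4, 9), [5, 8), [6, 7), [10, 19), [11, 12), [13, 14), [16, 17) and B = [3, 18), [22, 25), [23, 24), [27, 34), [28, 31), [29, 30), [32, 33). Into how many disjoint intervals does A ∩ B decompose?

A, merged: [4, 9), [10, 19).
B, merged: [3, 18), [22, 25), [27, 34).
A ∩ B = [4, 9), [10, 18).
That is 2 disjoint pieces.

2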